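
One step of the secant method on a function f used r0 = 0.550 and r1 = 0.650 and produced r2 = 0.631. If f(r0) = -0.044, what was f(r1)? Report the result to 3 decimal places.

The secant line through (0.550, -0.044) and (0.650, f(r1)) crosses zero at r2 = 0.631.
So (0.550, -0.044), (0.650, f(r1)), (0.631, 0) are collinear:
f(r1) = -0.044 · (0.650 − 0.631) / (0.550 − 0.631) = -0.044 · (0.01900)/(-0.08100) = 0.01032

0.010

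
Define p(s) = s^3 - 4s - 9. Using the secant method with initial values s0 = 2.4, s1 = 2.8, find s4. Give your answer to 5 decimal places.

p(2.4) = -4.7760000, p(2.8) = 1.7520000
s2 = 2.8000000 − 1.7520000·(2.8000000 − 2.4000000) / (1.7520000 − (-4.7760000)) = 2.8000000 − (0.7008000)/(6.5280000) = 2.6926471
p(2.6926471) = -0.2479595
s3 = 2.6926471 − (-0.2479595)·(2.6926471 − 2.8000000) / (-0.2479595 − 1.7520000) = 2.6926471 − (0.0266192)/(-1.9999595) = 2.7059569
p(2.7059569) = -0.0102622
s4 = 2.7059569 − (-0.0102622)·(2.7059569 − 2.6926471) / (-0.0102622 − (-0.2479595)) = 2.7059569 − (-0.0001366)/(0.2376973) = 2.7065316

2.70653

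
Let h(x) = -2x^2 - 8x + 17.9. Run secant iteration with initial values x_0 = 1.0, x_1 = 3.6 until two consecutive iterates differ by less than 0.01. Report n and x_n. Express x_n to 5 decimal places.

h(1.0) = 7.9000000, h(3.6) = -36.8200000
x_2 = 3.6000000 − (-36.8200000)·(2.6000000)/(-44.7200000) = 1.4593023;  |Δ| = 2.1406977
h(1.4593023) = 1.9664548
x_3 = 1.4593023 − 1.9664548·(-2.1406977)/(38.7864548) = 1.5678347;  |Δ| = 0.1085324
h(1.5678347) = 0.4411114
x_4 = 1.5678347 − 0.4411114·(0.1085324)/(-1.5253435) = 1.5992210;  |Δ| = 0.0313863
h(1.5992210) = -0.0087831
x_5 = 1.5992210 − (-0.0087831)·(0.0313863)/(-0.4498944) = 1.5986082;  |Δ| = 0.0006127
|x_5 − x_4| = 0.0006127 < 0.01

n = 5, x_n = 1.59861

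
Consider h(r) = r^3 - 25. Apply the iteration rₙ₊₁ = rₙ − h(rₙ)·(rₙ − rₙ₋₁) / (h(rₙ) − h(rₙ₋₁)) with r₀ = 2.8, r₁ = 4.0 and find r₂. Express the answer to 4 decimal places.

2.8870

h(2.8) = -3.048000, h(4.0) = 39.000000
r₂ = 4.000000 − 39.000000·(4.000000 − 2.800000) / (39.000000 − (-3.048000)) = 4.000000 − (46.800000)/(42.048000) = 2.886986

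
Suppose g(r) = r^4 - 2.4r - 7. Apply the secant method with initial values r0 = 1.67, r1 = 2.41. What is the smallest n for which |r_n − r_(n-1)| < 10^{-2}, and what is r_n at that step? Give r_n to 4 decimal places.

g(1.67) = -3.230037, g(2.41) = 20.950026
r2 = 2.410000 − 20.950026·(0.740000)/(24.180062) = 1.768851;  |Δ| = 0.641149
g(1.768851) = -1.455638
r3 = 1.768851 − (-1.455638)·(-0.641149)/(-22.405664) = 1.810505;  |Δ| = 0.041654
g(1.810505) = -0.600399
r4 = 1.810505 − (-0.600399)·(0.041654)/(0.855239) = 1.839747;  |Δ| = 0.029242
g(1.839747) = 0.040590
r5 = 1.839747 − 0.040590·(0.029242)/(0.640989) = 1.837895;  |Δ| = 0.001852
|r5 − r4| = 0.001852 < 10^{-2}

n = 5, r_n = 1.8379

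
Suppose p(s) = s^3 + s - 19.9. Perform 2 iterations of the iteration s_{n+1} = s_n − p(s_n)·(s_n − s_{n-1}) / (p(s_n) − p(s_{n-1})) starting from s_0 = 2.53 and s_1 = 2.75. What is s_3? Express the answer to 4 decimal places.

2.5868

p(2.53) = -1.175723, p(2.75) = 3.646875
s_2 = 2.750000 − 3.646875·(2.750000 − 2.530000) / (3.646875 − (-1.175723)) = 2.750000 − (0.802313)/(4.822598) = 2.583635
p(2.583635) = -0.070167
s_3 = 2.583635 − (-0.070167)·(2.583635 − 2.750000) / (-0.070167 − 3.646875) = 2.583635 − (0.011673)/(-3.717042) = 2.586775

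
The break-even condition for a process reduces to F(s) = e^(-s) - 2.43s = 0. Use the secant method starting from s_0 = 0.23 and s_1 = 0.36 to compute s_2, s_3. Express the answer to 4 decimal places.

F(0.23) = 0.235634, F(0.36) = -0.177124
s_2 = 0.360000 − (-0.177124)·(0.360000 − 0.230000) / (-0.177124 − 0.235634) = 0.360000 − (-0.023026)/(-0.412757) = 0.304214
F(0.304214) = -0.001537
s_3 = 0.304214 − (-0.001537)·(0.304214 − 0.360000) / (-0.001537 − (-0.177124)) = 0.304214 − (0.000086)/(0.175587) = 0.303726

0.3042, 0.3037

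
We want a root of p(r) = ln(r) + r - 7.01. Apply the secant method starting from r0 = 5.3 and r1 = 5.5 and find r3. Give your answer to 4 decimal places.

p(5.3) = -0.042293, p(5.5) = 0.194748
r2 = 5.500000 − 0.194748·(5.500000 − 5.300000) / (0.194748 − (-0.042293)) = 5.500000 − (0.038950)/(0.237041) = 5.335684
p(5.335684) = 0.000101
r3 = 5.335684 − 0.000101·(5.335684 − 5.500000) / (0.000101 − 0.194748) = 5.335684 − (-0.000017)/(-0.194647) = 5.335599

5.3356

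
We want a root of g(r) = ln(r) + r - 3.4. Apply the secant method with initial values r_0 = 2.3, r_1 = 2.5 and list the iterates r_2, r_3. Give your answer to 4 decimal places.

2.4885, 2.4884

g(2.3) = -0.267091, g(2.5) = 0.016291
r_2 = 2.500000 − 0.016291·(2.500000 − 2.300000) / (0.016291 − (-0.267091)) = 2.500000 − (0.003258)/(0.283382) = 2.488503
g(2.488503) = 0.000184
r_3 = 2.488503 − 0.000184·(2.488503 − 2.500000) / (0.000184 − 0.016291) = 2.488503 − (-0.000002)/(-0.016107) = 2.488371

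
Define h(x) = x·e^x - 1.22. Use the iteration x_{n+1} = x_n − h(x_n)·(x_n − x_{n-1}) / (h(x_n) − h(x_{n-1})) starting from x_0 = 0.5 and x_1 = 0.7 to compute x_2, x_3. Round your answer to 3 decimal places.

0.635, 0.642

h(0.5) = -0.39564, h(0.7) = 0.18963
x_2 = 0.70000 − 0.18963·(0.70000 − 0.50000) / (0.18963 − (-0.39564)) = 0.70000 − (0.03793)/(0.58527) = 0.63520
h(0.63520) = -0.02112
x_3 = 0.63520 − (-0.02112)·(0.63520 − 0.70000) / (-0.02112 − 0.18963) = 0.63520 − (0.00137)/(-0.21075) = 0.64169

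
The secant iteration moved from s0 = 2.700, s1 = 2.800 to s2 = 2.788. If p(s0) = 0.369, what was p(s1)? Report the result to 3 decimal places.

The secant line through (2.700, 0.369) and (2.800, p(s1)) crosses zero at s2 = 2.788.
So (2.700, 0.369), (2.800, p(s1)), (2.788, 0) are collinear:
p(s1) = 0.369 · (2.800 − 2.788) / (2.700 − 2.788) = 0.369 · (0.01200)/(-0.08800) = -0.05032

-0.050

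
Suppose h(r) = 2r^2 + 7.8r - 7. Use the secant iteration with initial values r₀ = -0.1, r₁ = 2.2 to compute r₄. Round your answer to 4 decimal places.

0.7541

h(-0.1) = -7.760000, h(2.2) = 19.840000
r₂ = 2.200000 − 19.840000·(2.200000 − (-0.100000)) / (19.840000 − (-7.760000)) = 2.200000 − (45.632000)/(27.600000) = 0.546667
h(0.546667) = -2.138311
r₃ = 0.546667 − (-2.138311)·(0.546667 − 2.200000) / (-2.138311 − 19.840000) = 0.546667 − (3.535341)/(-21.978311) = 0.707523
h(0.707523) = -0.480148
r₄ = 0.707523 − (-0.480148)·(0.707523 − 0.546667) / (-0.480148 − (-2.138311)) = 0.707523 − (-0.077235)/(1.658164) = 0.754101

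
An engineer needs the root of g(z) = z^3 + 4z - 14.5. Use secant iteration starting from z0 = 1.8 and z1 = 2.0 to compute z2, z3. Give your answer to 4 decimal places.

g(1.8) = -1.468000, g(2.0) = 1.500000
z2 = 2.000000 − 1.500000·(2.000000 − 1.800000) / (1.500000 − (-1.468000)) = 2.000000 − (0.300000)/(2.968000) = 1.898922
g(1.898922) = -0.056983
z3 = 1.898922 − (-0.056983)·(1.898922 − 2.000000) / (-0.056983 − 1.500000) = 1.898922 − (0.005760)/(-1.556983) = 1.902621

1.8989, 1.9026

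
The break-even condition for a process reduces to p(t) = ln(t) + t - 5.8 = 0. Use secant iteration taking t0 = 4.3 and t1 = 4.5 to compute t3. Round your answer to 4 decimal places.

4.3336

p(4.3) = -0.041385, p(4.5) = 0.204077
t2 = 4.500000 − 0.204077·(4.500000 − 4.300000) / (0.204077 − (-0.041385)) = 4.500000 − (0.040815)/(0.245462) = 4.333720
p(4.333720) = 0.000146
t3 = 4.333720 − 0.000146·(4.333720 − 4.500000) / (0.000146 − 0.204077) = 4.333720 − (-0.000024)/(-0.203931) = 4.333601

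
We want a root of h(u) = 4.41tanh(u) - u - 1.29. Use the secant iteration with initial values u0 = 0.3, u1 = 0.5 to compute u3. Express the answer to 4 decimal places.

0.4049

h(0.3) = -0.305311, h(0.5) = 0.247937
u2 = 0.500000 − 0.247937·(0.500000 − 0.300000) / (0.247937 − (-0.305311)) = 0.500000 − (0.049587)/(0.553248) = 0.410371
h(0.410371) = 0.014181
u3 = 0.410371 − 0.014181·(0.410371 − 0.500000) / (0.014181 − 0.247937) = 0.410371 − (-0.001271)/(-0.233755) = 0.404933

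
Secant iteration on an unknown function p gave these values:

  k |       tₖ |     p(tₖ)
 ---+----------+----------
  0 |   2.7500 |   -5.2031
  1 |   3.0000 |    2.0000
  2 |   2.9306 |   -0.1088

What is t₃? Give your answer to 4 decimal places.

2.9342

t₃ = 2.9306 − (-0.1088)·(2.9306 − 3.0000) / (-0.1088 − 2.0000)
   = 2.9306 − (0.007551)/(-2.108800) = 2.934181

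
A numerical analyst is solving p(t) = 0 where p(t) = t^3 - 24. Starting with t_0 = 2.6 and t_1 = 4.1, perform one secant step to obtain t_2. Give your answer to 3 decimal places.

2.788

p(2.6) = -6.42400, p(4.1) = 44.92100
t_2 = 4.10000 − 44.92100·(4.10000 − 2.60000) / (44.92100 − (-6.42400)) = 4.10000 − (67.38150)/(51.34500) = 2.78767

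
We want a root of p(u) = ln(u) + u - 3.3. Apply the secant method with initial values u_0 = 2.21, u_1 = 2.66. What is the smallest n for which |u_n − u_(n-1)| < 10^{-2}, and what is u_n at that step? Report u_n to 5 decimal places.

p(2.21) = -0.2970075, p(2.66) = 0.3383261
u_2 = 2.6600000 − 0.3383261·(0.4500000)/(0.6353336) = 2.4203672;  |Δ| = 0.2396328
p(2.4203672) = 0.0042865
u_3 = 2.4203672 − 0.0042865·(-0.2396328)/(-0.3340396) = 2.4172922;  |Δ| = 0.0030750
|u_3 − u_2| = 0.0030750 < 10^{-2}

n = 3, u_n = 2.41729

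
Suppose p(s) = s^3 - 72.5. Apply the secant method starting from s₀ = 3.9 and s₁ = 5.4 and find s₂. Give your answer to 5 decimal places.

4.10145

p(3.9) = -13.1810000, p(5.4) = 84.9640000
s₂ = 5.4000000 − 84.9640000·(5.4000000 − 3.9000000) / (84.9640000 − (-13.1810000)) = 5.4000000 − (127.4460000)/(98.1450000) = 4.1014519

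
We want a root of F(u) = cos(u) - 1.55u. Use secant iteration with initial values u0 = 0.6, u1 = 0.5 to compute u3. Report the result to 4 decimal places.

0.5500

F(0.6) = -0.104664, F(0.5) = 0.102583
u2 = 0.500000 − 0.102583·(0.500000 − 0.600000) / (0.102583 − (-0.104664)) = 0.500000 − (-0.010258)/(0.207247) = 0.549498
F(0.549498) = 0.001065
u3 = 0.549498 − 0.001065·(0.549498 − 0.500000) / (0.001065 − 0.102583) = 0.549498 − (0.000053)/(-0.101517) = 0.550017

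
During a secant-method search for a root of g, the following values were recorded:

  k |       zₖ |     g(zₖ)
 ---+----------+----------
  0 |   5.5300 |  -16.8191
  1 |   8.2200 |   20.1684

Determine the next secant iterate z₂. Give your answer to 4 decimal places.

z₂ = 8.2200 − 20.1684·(8.2200 − 5.5300) / (20.1684 − (-16.8191))
   = 8.2200 − (54.252996)/(36.987500) = 6.753207

6.7532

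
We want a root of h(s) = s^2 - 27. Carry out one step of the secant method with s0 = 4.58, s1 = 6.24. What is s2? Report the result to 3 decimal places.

5.137

h(4.58) = -6.02360, h(6.24) = 11.93760
s2 = 6.24000 − 11.93760·(6.24000 − 4.58000) / (11.93760 − (-6.02360)) = 6.24000 − (19.81642)/(17.96120) = 5.13671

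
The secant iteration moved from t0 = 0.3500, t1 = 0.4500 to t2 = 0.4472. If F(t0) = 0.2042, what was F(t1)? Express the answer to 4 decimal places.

The secant line through (0.3500, 0.2042) and (0.4500, F(t1)) crosses zero at t2 = 0.4472.
So (0.3500, 0.2042), (0.4500, F(t1)), (0.4472, 0) are collinear:
F(t1) = 0.2042 · (0.4500 − 0.4472) / (0.3500 − 0.4472) = 0.2042 · (0.002800)/(-0.097200) = -0.005882

-0.0059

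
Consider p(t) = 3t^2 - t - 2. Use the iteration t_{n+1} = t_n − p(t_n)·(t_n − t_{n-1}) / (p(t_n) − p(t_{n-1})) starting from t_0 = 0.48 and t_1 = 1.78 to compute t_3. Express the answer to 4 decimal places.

p(0.48) = -1.788800, p(1.78) = 5.725200
t_2 = 1.780000 − 5.725200·(1.780000 − 0.480000) / (5.725200 − (-1.788800)) = 1.780000 − (7.442760)/(7.514000) = 0.789481
p(0.789481) = -0.919640
t_3 = 0.789481 − (-0.919640)·(0.789481 − 1.780000) / (-0.919640 − 5.725200) = 0.789481 − (0.910921)/(-6.644840) = 0.926568

0.9266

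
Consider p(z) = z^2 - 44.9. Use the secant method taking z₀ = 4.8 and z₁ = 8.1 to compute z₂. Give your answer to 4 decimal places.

p(4.8) = -21.860000, p(8.1) = 20.710000
z₂ = 8.100000 − 20.710000·(8.100000 − 4.800000) / (20.710000 − (-21.860000)) = 8.100000 − (68.343000)/(42.570000) = 6.494574

6.4946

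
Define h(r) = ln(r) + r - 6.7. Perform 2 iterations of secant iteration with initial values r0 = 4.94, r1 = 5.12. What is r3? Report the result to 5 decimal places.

h(4.94) = -0.1626347, h(5.12) = 0.0531544
r2 = 5.1200000 − 0.0531544·(5.1200000 − 4.9400000) / (0.0531544 − (-0.1626347)) = 5.1200000 − (0.0095678)/(0.2157891) = 5.0756613
h(5.0756613) = 0.0001182
r3 = 5.0756613 − 0.0001182·(5.0756613 − 5.1200000) / (0.0001182 − 0.0531544) = 5.0756613 − (-0.0000052)/(-0.0530363) = 5.0755625

5.07556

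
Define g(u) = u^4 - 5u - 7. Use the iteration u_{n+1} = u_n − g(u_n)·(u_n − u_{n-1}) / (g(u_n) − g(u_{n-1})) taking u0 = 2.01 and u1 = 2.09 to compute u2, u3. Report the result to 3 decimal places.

2.035, 2.036

g(2.01) = -0.72759, g(2.09) = 1.63030
u2 = 2.09000 − 1.63030·(2.09000 − 2.01000) / (1.63030 − (-0.72759)) = 2.09000 − (0.13042)/(2.35789) = 2.03469
g(2.03469) = -0.03426
u3 = 2.03469 − (-0.03426)·(2.03469 − 2.09000) / (-0.03426 − 1.63030) = 2.03469 − (0.00190)/(-1.66456) = 2.03582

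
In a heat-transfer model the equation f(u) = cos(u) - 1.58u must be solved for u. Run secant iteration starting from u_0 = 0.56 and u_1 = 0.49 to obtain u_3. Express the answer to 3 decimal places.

0.542

f(0.56) = -0.03754, f(0.49) = 0.10813
u_2 = 0.49000 − 0.10813·(0.49000 − 0.56000) / (0.10813 − (-0.03754)) = 0.49000 − (-0.00757)/(0.14568) = 0.54196
f(0.54196) = 0.00040
u_3 = 0.54196 − 0.00040·(0.54196 − 0.49000) / (0.00040 − 0.10813) = 0.54196 − (0.00002)/(-0.10773) = 0.54215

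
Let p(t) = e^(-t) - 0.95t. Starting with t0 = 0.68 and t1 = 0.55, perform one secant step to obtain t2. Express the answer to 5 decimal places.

0.58652

p(0.68) = -0.1393830, p(0.55) = 0.0544498
t2 = 0.5500000 − 0.0544498·(0.5500000 − 0.6800000) / (0.0544498 − (-0.1393830)) = 0.5500000 − (-0.0070785)/(0.1938328) = 0.5865185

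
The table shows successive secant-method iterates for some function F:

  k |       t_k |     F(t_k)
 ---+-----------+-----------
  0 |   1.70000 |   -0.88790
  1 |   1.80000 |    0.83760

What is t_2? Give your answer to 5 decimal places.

t_2 = 1.80000 − 0.83760·(1.80000 − 1.70000) / (0.83760 − (-0.88790))
   = 1.80000 − (0.0837600)/(1.7255000) = 1.7514575

1.75146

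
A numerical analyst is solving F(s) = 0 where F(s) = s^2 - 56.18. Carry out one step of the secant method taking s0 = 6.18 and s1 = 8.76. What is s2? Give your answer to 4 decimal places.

7.3840

F(6.18) = -17.987600, F(8.76) = 20.557600
s2 = 8.760000 − 20.557600·(8.760000 − 6.180000) / (20.557600 − (-17.987600)) = 8.760000 − (53.038608)/(38.545200) = 7.383989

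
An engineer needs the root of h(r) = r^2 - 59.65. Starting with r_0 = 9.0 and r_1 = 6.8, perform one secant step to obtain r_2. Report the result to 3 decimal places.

7.649

h(9.0) = 21.35000, h(6.8) = -13.41000
r_2 = 6.80000 − (-13.41000)·(6.80000 − 9.00000) / (-13.41000 − 21.35000) = 6.80000 − (29.50200)/(-34.76000) = 7.64873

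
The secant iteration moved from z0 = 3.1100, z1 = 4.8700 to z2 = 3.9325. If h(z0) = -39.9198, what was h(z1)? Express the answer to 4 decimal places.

45.5013

The secant line through (3.1100, -39.9198) and (4.8700, h(z1)) crosses zero at z2 = 3.9325.
So (3.1100, -39.9198), (4.8700, h(z1)), (3.9325, 0) are collinear:
h(z1) = -39.9198 · (4.8700 − 3.9325) / (3.1100 − 3.9325) = -39.9198 · (0.937500)/(-0.822500) = 45.501292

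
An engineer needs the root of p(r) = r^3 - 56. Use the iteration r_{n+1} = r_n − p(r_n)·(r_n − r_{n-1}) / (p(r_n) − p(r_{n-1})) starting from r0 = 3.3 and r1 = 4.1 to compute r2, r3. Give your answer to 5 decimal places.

p(3.3) = -20.0630000, p(4.1) = 12.9210000
r2 = 4.1000000 − 12.9210000·(4.1000000 − 3.3000000) / (12.9210000 − (-20.0630000)) = 4.1000000 − (10.3368000)/(32.9840000) = 3.7866117
p(3.7866117) = -1.7059406
r3 = 3.7866117 − (-1.7059406)·(3.7866117 − 4.1000000) / (-1.7059406 − 12.9210000) = 3.7866117 − (0.5346218)/(-14.6269406) = 3.8231622

3.78661, 3.82316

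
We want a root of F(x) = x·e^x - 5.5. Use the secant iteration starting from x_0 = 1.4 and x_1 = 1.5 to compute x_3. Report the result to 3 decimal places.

F(1.4) = 0.17728, F(1.5) = 1.22253
x_2 = 1.50000 − 1.22253·(1.50000 − 1.40000) / (1.22253 − 0.17728) = 1.50000 − (0.12225)/(1.04525) = 1.38304
F(1.38304) = 0.01418
x_3 = 1.38304 − 0.01418·(1.38304 − 1.50000) / (0.01418 − 1.22253) = 1.38304 − (-0.00166)/(-1.20835) = 1.38167

1.382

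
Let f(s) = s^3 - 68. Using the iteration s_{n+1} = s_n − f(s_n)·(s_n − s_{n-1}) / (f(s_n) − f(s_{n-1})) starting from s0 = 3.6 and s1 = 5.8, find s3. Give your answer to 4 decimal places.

f(3.6) = -21.344000, f(5.8) = 127.112000
s2 = 5.800000 − 127.112000·(5.800000 − 3.600000) / (127.112000 − (-21.344000)) = 5.800000 − (279.646400)/(148.456000) = 3.916301
f(3.916301) = -7.934066
s3 = 3.916301 − (-7.934066)·(3.916301 − 5.800000) / (-7.934066 − 127.112000) = 3.916301 − (14.945392)/(-135.046066) = 4.026970

4.0270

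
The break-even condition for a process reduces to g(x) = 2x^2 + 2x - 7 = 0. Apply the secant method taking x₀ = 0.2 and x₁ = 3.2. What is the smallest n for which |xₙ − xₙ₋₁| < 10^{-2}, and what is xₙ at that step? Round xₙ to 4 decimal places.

n = 6, xₙ = 1.4365

g(0.2) = -6.520000, g(3.2) = 19.880000
x₂ = 3.200000 − 19.880000·(3.000000)/(26.400000) = 0.940909;  |Δ| = 2.259091
g(0.940909) = -3.347562
x₃ = 0.940909 − (-3.347562)·(-2.259091)/(-23.227562) = 1.266490;  |Δ| = 0.325581
g(1.266490) = -1.259027
x₄ = 1.266490 − (-1.259027)·(0.325581)/(2.088535) = 1.462759;  |Δ| = 0.196269
g(1.462759) = 0.204846
x₅ = 1.462759 − 0.204846·(0.196269)/(1.463874) = 1.435294;  |Δ| = 0.027465
g(1.435294) = -0.009272
x₆ = 1.435294 − (-0.009272)·(-0.027465)/(-0.214119) = 1.436484;  |Δ| = 0.001189
|x₆ − x₅| = 0.001189 < 10^{-2}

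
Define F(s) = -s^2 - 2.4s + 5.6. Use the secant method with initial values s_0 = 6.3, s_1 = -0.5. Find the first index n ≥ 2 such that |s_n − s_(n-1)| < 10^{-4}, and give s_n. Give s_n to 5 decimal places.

n = 8, s_n = 1.45330

F(6.3) = -49.2100000, F(-0.5) = 6.5500000
s_2 = -0.5000000 − 6.5500000·(-6.8000000)/(55.7600000) = 0.2987805;  |Δ| = 0.7987805
F(0.2987805) = 4.7936570
s_3 = 0.2987805 − 4.7936570·(0.7987805)/(-1.7563430) = 2.4789240;  |Δ| = 2.1801435
F(2.4789240) = -6.4944819
s_4 = 2.4789240 − (-6.4944819)·(2.1801435)/(-11.2881390) = 1.2246072;  |Δ| = 1.2543168
F(1.2246072) = 1.1612800
s_5 = 1.2246072 − 1.1612800·(-1.2543168)/(7.6557619) = 1.4148708;  |Δ| = 0.1902636
F(1.4148708) = 0.2024506
s_6 = 1.4148708 − 0.2024506·(0.1902636)/(-0.9588294) = 1.4550437;  |Δ| = 0.0401729
F(1.4550437) = -0.0092573
s_7 = 1.4550437 − (-0.0092573)·(0.0401729)/(-0.2117079) = 1.4532871;  |Δ| = 0.0017566
F(1.4532871) = 0.0000675
s_8 = 1.4532871 − 0.0000675·(-0.0017566)/(0.0093248) = 1.4532998;  |Δ| = 0.0000127
|s_8 − s_7| = 0.0000127 < 10^{-4}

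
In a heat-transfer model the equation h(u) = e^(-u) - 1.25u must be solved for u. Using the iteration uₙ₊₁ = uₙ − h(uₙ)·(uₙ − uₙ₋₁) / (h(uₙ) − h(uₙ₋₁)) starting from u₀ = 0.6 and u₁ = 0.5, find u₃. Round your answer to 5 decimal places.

h(0.6) = -0.2011884, h(0.5) = -0.0184693
u₂ = 0.5000000 − (-0.0184693)·(0.5000000 − 0.6000000) / (-0.0184693 − (-0.2011884)) = 0.5000000 − (0.0018469)/(0.1827190) = 0.4898919
h(0.4898919) = 0.0003277
u₃ = 0.4898919 − 0.0003277·(0.4898919 − 0.5000000) / (0.0003277 − (-0.0184693)) = 0.4898919 − (-0.0000033)/(0.0187970) = 0.4900681

0.49007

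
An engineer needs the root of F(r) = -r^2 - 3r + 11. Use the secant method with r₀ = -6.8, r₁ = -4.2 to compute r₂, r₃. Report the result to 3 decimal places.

F(-6.8) = -14.84000, F(-4.2) = 5.96000
r₂ = -4.20000 − 5.96000·(-4.20000 − (-6.80000)) / (5.96000 − (-14.84000)) = -4.20000 − (15.49600)/(20.80000) = -4.94500
F(-4.94500) = 1.38197
r₃ = -4.94500 − 1.38197·(-4.94500 − (-4.20000)) / (1.38197 − 5.96000) = -4.94500 − (-1.02957)/(-4.57803) = -5.16989

-4.945, -5.170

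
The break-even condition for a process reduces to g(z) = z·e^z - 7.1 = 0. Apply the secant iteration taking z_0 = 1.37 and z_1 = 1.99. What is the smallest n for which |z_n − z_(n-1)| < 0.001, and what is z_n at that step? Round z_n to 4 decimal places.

n = 5, z_n = 1.5329

g(1.37) = -1.708570, g(1.99) = 7.457912
z_2 = 1.990000 − 7.457912·(0.620000)/(9.166482) = 1.485564;  |Δ| = 0.504436
g(1.485564) = -0.537589
z_3 = 1.485564 − (-0.537589)·(-0.504436)/(-7.995501) = 1.519480;  |Δ| = 0.033916
g(1.519480) = -0.156204
z_4 = 1.519480 − (-0.156204)·(0.033916)/(0.381385) = 1.533371;  |Δ| = 0.013891
g(1.533371) = 0.005295
z_5 = 1.533371 − 0.005295·(0.013891)/(0.161500) = 1.532916;  |Δ| = 0.000455
|z_5 − z_4| = 0.000455 < 0.001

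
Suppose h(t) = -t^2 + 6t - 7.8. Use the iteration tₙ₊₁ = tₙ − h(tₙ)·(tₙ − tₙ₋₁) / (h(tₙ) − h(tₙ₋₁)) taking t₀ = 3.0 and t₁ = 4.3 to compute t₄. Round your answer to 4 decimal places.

h(3.0) = 1.200000, h(4.3) = -0.490000
t₂ = 4.300000 − (-0.490000)·(4.300000 − 3.000000) / (-0.490000 − 1.200000) = 4.300000 − (-0.637000)/(-1.690000) = 3.923077
h(3.923077) = 0.347929
t₃ = 3.923077 − 0.347929·(3.923077 − 4.300000) / (0.347929 − (-0.490000)) = 3.923077 − (-0.131142)/(0.837929) = 4.079585
h(4.079585) = 0.034497
t₄ = 4.079585 − 0.034497·(4.079585 − 3.923077) / (0.034497 − 0.347929) = 4.079585 − (0.005399)/(-0.313432) = 4.096810

4.0968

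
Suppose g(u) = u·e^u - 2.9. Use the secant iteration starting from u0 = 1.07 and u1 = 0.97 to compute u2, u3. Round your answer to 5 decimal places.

1.03086, 1.03270

g(1.07) = 0.2194561, g(0.97) = -0.3411939
u2 = 0.9700000 − (-0.3411939)·(0.9700000 − 1.0700000) / (-0.3411939 − 0.2194561) = 0.9700000 − (0.0341194)/(-0.5606499) = 1.0308568
g(1.0308568) = -0.0100269
u3 = 1.0308568 − (-0.0100269)·(1.0308568 − 0.9700000) / (-0.0100269 − (-0.3411939)) = 1.0308568 − (-0.0006102)/(0.3311670) = 1.0326994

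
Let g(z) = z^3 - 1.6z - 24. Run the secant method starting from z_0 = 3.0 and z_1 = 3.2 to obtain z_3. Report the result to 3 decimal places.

3.069

g(3.0) = -1.80000, g(3.2) = 3.64800
z_2 = 3.20000 − 3.64800·(3.20000 − 3.00000) / (3.64800 − (-1.80000)) = 3.20000 − (0.72960)/(5.44800) = 3.06608
g(3.06608) = -0.08200
z_3 = 3.06608 − (-0.08200)·(3.06608 − 3.20000) / (-0.08200 − 3.64800) = 3.06608 − (0.01098)/(-3.73000) = 3.06902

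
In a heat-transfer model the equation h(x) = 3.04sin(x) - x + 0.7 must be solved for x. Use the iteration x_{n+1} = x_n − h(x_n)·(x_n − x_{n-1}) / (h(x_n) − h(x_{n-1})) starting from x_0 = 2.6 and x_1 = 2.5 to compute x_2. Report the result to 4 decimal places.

2.5055

h(2.6) = -0.332876, h(2.5) = 0.019355
x_2 = 2.500000 − 0.019355·(2.500000 − 2.600000) / (0.019355 − (-0.332876)) = 2.500000 − (-0.001936)/(0.352231) = 2.505495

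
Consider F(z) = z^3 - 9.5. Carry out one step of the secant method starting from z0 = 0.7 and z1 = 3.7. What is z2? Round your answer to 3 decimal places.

1.246

F(0.7) = -9.15700, F(3.7) = 41.15300
z2 = 3.70000 − 41.15300·(3.70000 − 0.70000) / (41.15300 − (-9.15700)) = 3.70000 − (123.45900)/(50.31000) = 1.24603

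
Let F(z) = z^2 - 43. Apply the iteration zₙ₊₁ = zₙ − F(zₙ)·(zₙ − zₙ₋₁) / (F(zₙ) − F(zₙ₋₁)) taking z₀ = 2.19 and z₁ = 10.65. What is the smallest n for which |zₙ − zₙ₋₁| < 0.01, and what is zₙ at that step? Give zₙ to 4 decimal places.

F(2.19) = -38.203900, F(10.65) = 70.422500
z₂ = 10.650000 − 70.422500·(8.460000)/(108.626400) = 5.165382;  |Δ| = 5.484618
F(5.165382) = -16.318833
z₃ = 5.165382 − (-16.318833)·(-5.484618)/(-86.741333) = 6.197215;  |Δ| = 1.031833
F(6.197215) = -4.594531
z₄ = 6.197215 − (-4.594531)·(1.031833)/(11.724302) = 6.601570;  |Δ| = 0.404356
F(6.601570) = 0.580731
z₅ = 6.601570 − 0.580731·(0.404356)/(5.175262) = 6.556196;  |Δ| = 0.045374
F(6.556196) = -0.016288
z₆ = 6.556196 − (-0.016288)·(-0.045374)/(-0.597020) = 6.557434;  |Δ| = 0.001238
|z₆ − z₅| = 0.001238 < 0.01

n = 6, zₙ = 6.5574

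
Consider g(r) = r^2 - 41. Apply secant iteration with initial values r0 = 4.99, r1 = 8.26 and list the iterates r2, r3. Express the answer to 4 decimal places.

6.2051, 6.3777

g(4.99) = -16.099900, g(8.26) = 27.227600
r2 = 8.260000 − 27.227600·(8.260000 − 4.990000) / (27.227600 − (-16.099900)) = 8.260000 − (89.034252)/(43.327500) = 6.205087
g(6.205087) = -2.496898
r3 = 6.205087 − (-2.496898)·(6.205087 − 8.260000) / (-2.496898 − 27.227600) = 6.205087 − (5.130908)/(-29.724498) = 6.377702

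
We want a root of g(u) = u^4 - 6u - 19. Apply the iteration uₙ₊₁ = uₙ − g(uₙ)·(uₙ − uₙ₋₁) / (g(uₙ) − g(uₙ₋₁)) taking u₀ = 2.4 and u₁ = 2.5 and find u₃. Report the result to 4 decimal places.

g(2.4) = -0.222400, g(2.5) = 5.062500
u₂ = 2.500000 − 5.062500·(2.500000 − 2.400000) / (5.062500 − (-0.222400)) = 2.500000 − (0.506250)/(5.284900) = 2.404208
g(2.404208) = -0.014339
u₃ = 2.404208 − (-0.014339)·(2.404208 − 2.500000) / (-0.014339 − 5.062500) = 2.404208 − (0.001374)/(-5.076839) = 2.404479

2.4045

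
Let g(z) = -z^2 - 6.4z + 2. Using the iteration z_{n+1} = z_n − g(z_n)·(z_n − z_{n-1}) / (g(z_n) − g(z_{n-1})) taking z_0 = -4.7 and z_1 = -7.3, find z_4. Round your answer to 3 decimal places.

-6.699

g(-4.7) = 9.99000, g(-7.3) = -4.57000
z_2 = -7.30000 − (-4.57000)·(-7.30000 − (-4.70000)) / (-4.57000 − 9.99000) = -7.30000 − (11.88200)/(-14.56000) = -6.48393
g(-6.48393) = 1.45581
z_3 = -6.48393 − 1.45581·(-6.48393 − (-7.30000)) / (1.45581 − (-4.57000)) = -6.48393 − (1.18805)/(6.02581) = -6.68109
g(-6.68109) = 0.12202
z_4 = -6.68109 − 0.12202·(-6.68109 − (-6.48393)) / (0.12202 − 1.45581) = -6.68109 − (-0.02406)/(-1.33379) = -6.69913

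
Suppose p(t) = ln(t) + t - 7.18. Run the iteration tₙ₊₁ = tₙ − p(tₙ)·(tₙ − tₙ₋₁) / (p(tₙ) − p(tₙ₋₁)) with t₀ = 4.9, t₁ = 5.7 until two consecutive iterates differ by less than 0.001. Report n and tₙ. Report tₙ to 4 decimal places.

n = 4, tₙ = 5.4791

p(4.9) = -0.690765, p(5.7) = 0.260466
t₂ = 5.700000 − 0.260466·(0.800000)/(0.951231) = 5.480944;  |Δ| = 0.219056
p(5.480944) = 0.002221
t₃ = 5.480944 − 0.002221·(-0.219056)/(-0.258245) = 5.479060;  |Δ| = 0.001884
p(5.479060) = -0.000007
t₄ = 5.479060 − (-0.000007)·(-0.001884)/(-0.002228) = 5.479065;  |Δ| = 0.000006
|t₄ − t₃| = 0.000006 < 0.001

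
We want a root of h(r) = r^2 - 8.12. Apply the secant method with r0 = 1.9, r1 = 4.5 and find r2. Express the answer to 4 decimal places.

h(1.9) = -4.510000, h(4.5) = 12.130000
r2 = 4.500000 − 12.130000·(4.500000 − 1.900000) / (12.130000 − (-4.510000)) = 4.500000 − (31.538000)/(16.640000) = 2.604687

2.6047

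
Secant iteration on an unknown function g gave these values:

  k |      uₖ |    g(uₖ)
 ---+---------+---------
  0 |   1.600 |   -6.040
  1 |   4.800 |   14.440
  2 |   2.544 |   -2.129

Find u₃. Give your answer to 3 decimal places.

u₃ = 2.544 − (-2.129)·(2.544 − 4.800) / (-2.129 − 14.440)
   = 2.544 − (4.80302)/(-16.56900) = 2.83388

2.834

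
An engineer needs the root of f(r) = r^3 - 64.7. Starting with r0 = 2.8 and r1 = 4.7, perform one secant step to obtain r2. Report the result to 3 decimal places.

f(2.8) = -42.74800, f(4.7) = 39.12300
r2 = 4.70000 − 39.12300·(4.70000 − 2.80000) / (39.12300 − (-42.74800)) = 4.70000 − (74.33370)/(81.87100) = 3.79206

3.792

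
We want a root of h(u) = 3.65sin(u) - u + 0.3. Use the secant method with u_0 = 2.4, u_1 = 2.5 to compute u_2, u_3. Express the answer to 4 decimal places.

h(2.4) = 0.365441, h(2.5) = -0.015577
u_2 = 2.500000 − (-0.015577)·(2.500000 − 2.400000) / (-0.015577 − 0.365441) = 2.500000 − (-0.001558)/(-0.381017) = 2.495912
h(2.495912) = 0.000448
u_3 = 2.495912 − 0.000448·(2.495912 − 2.500000) / (0.000448 − (-0.015577)) = 2.495912 − (-0.000002)/(0.016024) = 2.496026

2.4959, 2.4960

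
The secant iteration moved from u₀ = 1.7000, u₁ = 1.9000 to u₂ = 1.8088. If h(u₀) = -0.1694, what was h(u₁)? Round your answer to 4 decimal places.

The secant line through (1.7000, -0.1694) and (1.9000, h(u₁)) crosses zero at u₂ = 1.8088.
So (1.7000, -0.1694), (1.9000, h(u₁)), (1.8088, 0) are collinear:
h(u₁) = -0.1694 · (1.9000 − 1.8088) / (1.7000 − 1.8088) = -0.1694 · (0.091200)/(-0.108800) = 0.141997

0.1420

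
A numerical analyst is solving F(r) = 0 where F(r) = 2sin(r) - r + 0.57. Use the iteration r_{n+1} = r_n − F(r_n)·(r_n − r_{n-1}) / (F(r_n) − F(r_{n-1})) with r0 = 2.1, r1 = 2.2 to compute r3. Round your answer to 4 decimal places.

2.1940

F(2.1) = 0.196419, F(2.2) = -0.013007
r2 = 2.200000 − (-0.013007)·(2.200000 − 2.100000) / (-0.013007 − 0.196419) = 2.200000 − (-0.001301)/(-0.209426) = 2.193789
F(2.193789) = 0.000483
r3 = 2.193789 − 0.000483·(2.193789 − 2.200000) / (0.000483 − (-0.013007)) = 2.193789 − (-0.000003)/(0.013490) = 2.194011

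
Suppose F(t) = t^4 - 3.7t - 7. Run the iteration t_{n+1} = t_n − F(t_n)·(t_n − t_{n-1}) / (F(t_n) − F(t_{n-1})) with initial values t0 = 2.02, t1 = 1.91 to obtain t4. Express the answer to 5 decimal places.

F(2.02) = 2.1756642, F(1.91) = -0.7583664
t2 = 1.9100000 − (-0.7583664)·(1.9100000 − 2.0200000) / (-0.7583664 − 2.1756642) = 1.9100000 − (0.0834203)/(-2.9340306) = 1.9384320
F(1.9384320) = -0.0532527
t3 = 1.9384320 − (-0.0532527)·(1.9384320 − 1.9100000) / (-0.0532527 − (-0.7583664)) = 1.9384320 − (-0.0015141)/(0.7051137) = 1.9405793
F(1.9405793) = 0.0014670
t4 = 1.9405793 − 0.0014670·(1.9405793 − 1.9384320) / (0.0014670 − (-0.0532527)) = 1.9405793 − (0.0000032)/(0.0547197) = 1.9405217

1.94052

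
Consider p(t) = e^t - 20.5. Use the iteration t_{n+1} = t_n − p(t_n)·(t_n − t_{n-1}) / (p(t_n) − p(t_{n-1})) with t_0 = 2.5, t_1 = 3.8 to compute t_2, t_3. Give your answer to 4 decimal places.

2.8325, 2.9551

p(2.5) = -8.317506, p(3.8) = 24.201184
t_2 = 3.800000 − 24.201184·(3.800000 − 2.500000) / (24.201184 − (-8.317506)) = 3.800000 − (31.461540)/(32.518691) = 2.832509
p(2.832509) = -3.511969
t_3 = 2.832509 − (-3.511969)·(2.832509 − 3.800000) / (-3.511969 − 24.201184) = 2.832509 − (3.397799)/(-27.713154) = 2.955115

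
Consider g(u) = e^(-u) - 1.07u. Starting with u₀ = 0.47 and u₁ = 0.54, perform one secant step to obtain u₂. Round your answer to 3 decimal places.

0.543

g(0.47) = 0.12210, g(0.54) = 0.00495
u₂ = 0.54000 − 0.00495·(0.54000 − 0.47000) / (0.00495 − 0.12210) = 0.54000 − (0.00035)/(-0.11715) = 0.54296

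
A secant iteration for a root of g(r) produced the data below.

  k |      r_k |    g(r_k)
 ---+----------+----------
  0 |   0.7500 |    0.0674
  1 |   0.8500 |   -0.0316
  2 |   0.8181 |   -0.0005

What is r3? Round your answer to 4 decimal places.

r3 = 0.8181 − (-0.0005)·(0.8181 − 0.8500) / (-0.0005 − (-0.0316))
   = 0.8181 − (0.000016)/(0.031100) = 0.817587

0.8176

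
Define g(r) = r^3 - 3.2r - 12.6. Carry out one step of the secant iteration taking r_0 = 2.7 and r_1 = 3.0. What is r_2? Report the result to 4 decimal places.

2.7735

g(2.7) = -1.557000, g(3.0) = 4.800000
r_2 = 3.000000 − 4.800000·(3.000000 − 2.700000) / (4.800000 − (-1.557000)) = 3.000000 − (1.440000)/(6.357000) = 2.773478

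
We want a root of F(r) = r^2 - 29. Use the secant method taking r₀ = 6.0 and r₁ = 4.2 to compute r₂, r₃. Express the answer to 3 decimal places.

F(6.0) = 7.00000, F(4.2) = -11.36000
r₂ = 4.20000 − (-11.36000)·(4.20000 − 6.00000) / (-11.36000 − 7.00000) = 4.20000 − (20.44800)/(-18.36000) = 5.31373
F(5.31373) = -0.76432
r₃ = 5.31373 − (-0.76432)·(5.31373 − 4.20000) / (-0.76432 − (-11.36000)) = 5.31373 − (-0.85124)/(10.59568) = 5.39406

5.314, 5.394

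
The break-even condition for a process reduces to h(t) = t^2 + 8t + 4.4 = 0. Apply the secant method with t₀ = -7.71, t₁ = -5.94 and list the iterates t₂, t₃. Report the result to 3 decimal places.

-7.327, -7.428

h(-7.71) = 2.16410, h(-5.94) = -7.83640
t₂ = -5.94000 − (-7.83640)·(-5.94000 − (-7.71000)) / (-7.83640 − 2.16410) = -5.94000 − (-13.87043)/(-10.00050) = -7.32697
h(-7.32697) = -0.53125
t₃ = -7.32697 − (-0.53125)·(-7.32697 − (-5.94000)) / (-0.53125 − (-7.83640)) = -7.32697 − (0.73683)/(7.30515) = -7.42784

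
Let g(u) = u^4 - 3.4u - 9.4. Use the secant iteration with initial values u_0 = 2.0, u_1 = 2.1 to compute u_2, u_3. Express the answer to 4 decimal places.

g(2.0) = -0.200000, g(2.1) = 2.908100
u_2 = 2.100000 − 2.908100·(2.100000 − 2.000000) / (2.908100 − (-0.200000)) = 2.100000 − (0.290810)/(3.108100) = 2.006435
g(2.006435) = -0.014969
u_3 = 2.006435 − (-0.014969)·(2.006435 − 2.100000) / (-0.014969 − 2.908100) = 2.006435 − (0.001401)/(-2.923069) = 2.006914

2.0064, 2.0069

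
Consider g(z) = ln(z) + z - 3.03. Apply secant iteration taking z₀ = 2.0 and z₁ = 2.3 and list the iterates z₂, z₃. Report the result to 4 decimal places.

2.2298, 2.2286

g(2.0) = -0.336853, g(2.3) = 0.102909
z₂ = 2.300000 − 0.102909·(2.300000 − 2.000000) / (0.102909 − (-0.336853)) = 2.300000 − (0.030873)/(0.439762) = 2.229797
g(2.229797) = 0.001707
z₃ = 2.229797 − 0.001707·(2.229797 − 2.300000) / (0.001707 − 0.102909) = 2.229797 − (-0.000120)/(-0.101202) = 2.228612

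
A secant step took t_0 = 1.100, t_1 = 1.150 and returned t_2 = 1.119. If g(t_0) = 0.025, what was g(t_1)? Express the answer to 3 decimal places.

The secant line through (1.100, 0.025) and (1.150, g(t_1)) crosses zero at t_2 = 1.119.
So (1.100, 0.025), (1.150, g(t_1)), (1.119, 0) are collinear:
g(t_1) = 0.025 · (1.150 − 1.119) / (1.100 − 1.119) = 0.025 · (0.03100)/(-0.01900) = -0.04079

-0.041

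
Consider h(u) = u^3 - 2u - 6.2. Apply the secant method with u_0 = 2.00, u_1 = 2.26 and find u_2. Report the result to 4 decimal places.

2.1892

h(2.00) = -2.200000, h(2.26) = 0.823176
u_2 = 2.260000 − 0.823176·(2.260000 − 2.000000) / (0.823176 − (-2.200000)) = 2.260000 − (0.214026)/(3.023176) = 2.189205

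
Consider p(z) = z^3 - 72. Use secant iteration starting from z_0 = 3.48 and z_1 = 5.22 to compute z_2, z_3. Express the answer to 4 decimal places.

3.9990, 4.1245

p(3.48) = -29.855808, p(5.22) = 70.236648
z_2 = 5.220000 − 70.236648·(5.220000 − 3.480000) / (70.236648 − (-29.855808)) = 5.220000 − (122.211768)/(100.092456) = 3.999011
p(3.999011) = -8.047451
z_3 = 3.999011 − (-8.047451)·(3.999011 − 5.220000) / (-8.047451 − 70.236648) = 3.999011 − (9.825847)/(-78.284099) = 4.124526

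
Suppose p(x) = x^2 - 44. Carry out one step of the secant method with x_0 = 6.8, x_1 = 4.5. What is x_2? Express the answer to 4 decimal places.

6.6018

p(6.8) = 2.240000, p(4.5) = -23.750000
x_2 = 4.500000 − (-23.750000)·(4.500000 − 6.800000) / (-23.750000 − 2.240000) = 4.500000 − (54.625000)/(-25.990000) = 6.601770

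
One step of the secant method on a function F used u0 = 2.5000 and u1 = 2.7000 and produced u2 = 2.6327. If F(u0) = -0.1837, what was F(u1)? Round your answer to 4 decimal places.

0.0932

The secant line through (2.5000, -0.1837) and (2.7000, F(u1)) crosses zero at u2 = 2.6327.
So (2.5000, -0.1837), (2.7000, F(u1)), (2.6327, 0) are collinear:
F(u1) = -0.1837 · (2.7000 − 2.6327) / (2.5000 − 2.6327) = -0.1837 · (0.067300)/(-0.132700) = 0.093165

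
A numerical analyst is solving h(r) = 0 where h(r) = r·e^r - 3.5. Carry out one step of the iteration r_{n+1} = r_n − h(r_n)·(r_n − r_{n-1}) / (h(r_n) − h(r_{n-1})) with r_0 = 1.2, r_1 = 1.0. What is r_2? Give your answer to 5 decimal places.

1.12351

h(1.2) = 0.4841403, h(1.0) = -0.7817182
r_2 = 1.0000000 − (-0.7817182)·(1.0000000 − 1.2000000) / (-0.7817182 − 0.4841403) = 1.0000000 − (0.1563436)/(-1.2658585) = 1.1235080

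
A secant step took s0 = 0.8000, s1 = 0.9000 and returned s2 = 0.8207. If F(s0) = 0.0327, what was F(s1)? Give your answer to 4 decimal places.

The secant line through (0.8000, 0.0327) and (0.9000, F(s1)) crosses zero at s2 = 0.8207.
So (0.8000, 0.0327), (0.9000, F(s1)), (0.8207, 0) are collinear:
F(s1) = 0.0327 · (0.9000 − 0.8207) / (0.8000 − 0.8207) = 0.0327 · (0.079300)/(-0.020700) = -0.125271

-0.1253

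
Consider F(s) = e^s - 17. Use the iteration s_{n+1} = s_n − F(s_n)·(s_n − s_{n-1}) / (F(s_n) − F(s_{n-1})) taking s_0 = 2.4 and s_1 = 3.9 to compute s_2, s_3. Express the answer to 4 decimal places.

2.6336, 2.7434

F(2.4) = -5.976824, F(3.9) = 32.402449
s_2 = 3.900000 − 32.402449·(3.900000 − 2.400000) / (32.402449 − (-5.976824)) = 3.900000 − (48.603674)/(38.379273) = 2.633596
F(2.633596) = -3.076254
s_3 = 2.633596 − (-3.076254)·(2.633596 − 3.900000) / (-3.076254 − 32.402449) = 2.633596 − (3.895781)/(-35.478703) = 2.743402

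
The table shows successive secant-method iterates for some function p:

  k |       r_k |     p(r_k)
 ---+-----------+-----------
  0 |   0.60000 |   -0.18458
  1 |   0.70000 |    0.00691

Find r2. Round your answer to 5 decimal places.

r2 = 0.70000 − 0.00691·(0.70000 − 0.60000) / (0.00691 − (-0.18458))
   = 0.70000 − (0.0006910)/(0.1914900) = 0.6963915

0.69639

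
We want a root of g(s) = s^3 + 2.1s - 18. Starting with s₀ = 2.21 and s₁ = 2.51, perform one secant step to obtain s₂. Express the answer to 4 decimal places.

2.3462

g(2.21) = -2.565139, g(2.51) = 3.084251
s₂ = 2.510000 − 3.084251·(2.510000 − 2.210000) / (3.084251 − (-2.565139)) = 2.510000 − (0.925275)/(5.649390) = 2.346217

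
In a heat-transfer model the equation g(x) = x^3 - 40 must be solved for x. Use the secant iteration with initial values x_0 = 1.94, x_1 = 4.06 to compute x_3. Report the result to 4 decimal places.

3.3644

g(1.94) = -32.698616, g(4.06) = 26.923416
x_2 = 4.060000 − 26.923416·(4.060000 − 1.940000) / (26.923416 − (-32.698616)) = 4.060000 − (57.077642)/(59.622032) = 3.102675
g(3.102675) = -10.131804
x_3 = 3.102675 − (-10.131804)·(3.102675 − 4.060000) / (-10.131804 − 26.923416) = 3.102675 − (9.699425)/(-37.055220) = 3.364431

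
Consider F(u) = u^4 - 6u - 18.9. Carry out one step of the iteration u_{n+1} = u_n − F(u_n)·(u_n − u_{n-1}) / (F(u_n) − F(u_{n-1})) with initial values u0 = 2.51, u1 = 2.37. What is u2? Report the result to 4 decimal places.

2.4001

F(2.51) = 5.731260, F(2.37) = -1.570434
u2 = 2.370000 − (-1.570434)·(2.370000 − 2.510000) / (-1.570434 − 5.731260) = 2.370000 − (0.219861)/(-7.301694) = 2.400111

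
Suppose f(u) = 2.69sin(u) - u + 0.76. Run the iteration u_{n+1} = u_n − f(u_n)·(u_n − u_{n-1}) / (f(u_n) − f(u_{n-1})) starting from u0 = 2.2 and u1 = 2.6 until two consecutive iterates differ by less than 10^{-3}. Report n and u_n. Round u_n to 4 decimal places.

n = 4, u_n = 2.4583

f(2.2) = 0.734855, f(2.6) = -0.453301
u2 = 2.600000 − (-0.453301)·(0.400000)/(-1.188157) = 2.447393;  |Δ| = 0.152607
f(2.447393) = 0.033588
u3 = 2.447393 − 0.033588·(-0.152607)/(0.486890) = 2.457921;  |Δ| = 0.010528
f(2.457921) = 0.001200
u4 = 2.457921 − 0.001200·(0.010528)/(-0.032388) = 2.458311;  |Δ| = 0.000390
|u4 − u3| = 0.000390 < 10^{-3}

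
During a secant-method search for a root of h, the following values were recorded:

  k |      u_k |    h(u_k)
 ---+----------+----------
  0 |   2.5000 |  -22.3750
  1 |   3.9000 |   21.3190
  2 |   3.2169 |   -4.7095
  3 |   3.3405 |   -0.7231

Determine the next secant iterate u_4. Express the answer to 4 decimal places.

u_4 = 3.3405 − (-0.7231)·(3.3405 − 3.2169) / (-0.7231 − (-4.7095))
   = 3.3405 − (-0.089375)/(3.986400) = 3.362920

3.3629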